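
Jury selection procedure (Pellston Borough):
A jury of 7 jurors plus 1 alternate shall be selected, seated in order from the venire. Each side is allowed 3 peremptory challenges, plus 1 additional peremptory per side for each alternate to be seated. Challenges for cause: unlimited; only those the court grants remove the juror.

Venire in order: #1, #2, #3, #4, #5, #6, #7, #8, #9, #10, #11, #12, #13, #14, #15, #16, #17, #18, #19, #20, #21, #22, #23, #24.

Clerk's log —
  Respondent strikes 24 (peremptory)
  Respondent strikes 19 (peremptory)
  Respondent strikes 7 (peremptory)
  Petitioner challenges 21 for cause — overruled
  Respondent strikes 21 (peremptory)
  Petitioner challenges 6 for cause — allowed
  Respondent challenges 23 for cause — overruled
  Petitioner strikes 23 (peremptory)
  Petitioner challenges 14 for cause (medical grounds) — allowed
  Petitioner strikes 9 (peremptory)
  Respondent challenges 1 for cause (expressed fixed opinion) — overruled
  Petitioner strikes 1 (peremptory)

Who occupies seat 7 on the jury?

11

Removed: #1, #6, #7, #9, #14, #19, #21, #23, #24.
Seating in order: seats 1–7 → #2, #3, #4, #5, #8, #10, #11; alternates → #12.
So seat 7 is #11.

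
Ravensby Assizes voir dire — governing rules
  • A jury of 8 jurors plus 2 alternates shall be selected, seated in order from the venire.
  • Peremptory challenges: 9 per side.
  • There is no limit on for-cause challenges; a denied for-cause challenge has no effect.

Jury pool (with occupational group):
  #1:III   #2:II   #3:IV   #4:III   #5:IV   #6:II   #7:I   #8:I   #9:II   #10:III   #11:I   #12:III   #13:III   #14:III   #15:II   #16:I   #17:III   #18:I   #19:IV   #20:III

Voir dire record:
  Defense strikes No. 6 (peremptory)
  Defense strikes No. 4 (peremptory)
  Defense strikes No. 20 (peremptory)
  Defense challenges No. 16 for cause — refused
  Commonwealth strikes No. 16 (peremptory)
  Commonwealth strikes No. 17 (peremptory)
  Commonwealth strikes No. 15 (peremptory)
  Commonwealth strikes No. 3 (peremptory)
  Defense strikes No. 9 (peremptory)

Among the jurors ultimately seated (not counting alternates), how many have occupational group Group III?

Removed: #3, #4, #6, #9, #15, #16, #17, #20.
Seated jurors 1–8: #1, #2, #5, #7, #8, #10, #11, #12 (alternates #13, #14 not counted).
Of those, in Group III: #1, #10, #12 → 3.

3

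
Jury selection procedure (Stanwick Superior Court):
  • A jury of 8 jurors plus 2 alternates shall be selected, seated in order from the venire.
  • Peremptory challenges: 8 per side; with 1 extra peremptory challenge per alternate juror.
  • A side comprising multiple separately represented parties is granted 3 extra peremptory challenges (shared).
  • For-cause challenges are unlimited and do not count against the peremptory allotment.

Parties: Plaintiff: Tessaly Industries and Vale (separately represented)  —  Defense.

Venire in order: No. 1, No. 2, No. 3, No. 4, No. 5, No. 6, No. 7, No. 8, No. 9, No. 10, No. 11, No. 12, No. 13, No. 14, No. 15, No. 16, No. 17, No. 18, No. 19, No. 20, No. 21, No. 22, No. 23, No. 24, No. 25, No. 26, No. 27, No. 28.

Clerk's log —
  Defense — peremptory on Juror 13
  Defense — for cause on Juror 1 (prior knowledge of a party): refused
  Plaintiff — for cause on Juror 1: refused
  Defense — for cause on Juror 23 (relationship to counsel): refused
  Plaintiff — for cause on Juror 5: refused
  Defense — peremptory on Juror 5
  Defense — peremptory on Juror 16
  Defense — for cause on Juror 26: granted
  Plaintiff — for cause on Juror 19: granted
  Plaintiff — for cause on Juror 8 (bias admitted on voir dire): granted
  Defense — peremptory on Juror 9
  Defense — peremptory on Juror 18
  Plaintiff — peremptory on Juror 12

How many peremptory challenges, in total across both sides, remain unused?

17

Plaintiff allotment: 8 base + 1 × 2 alternates + 3 multi-party = 13. Defense allotment: 8 base + 1 × 2 alternates = 10.
Plaintiff peremptories used: #12 — 1 (for-cause on #1, #5, #19, #8 don't count).
Defense peremptories used: #13, #5, #16, #9, #18 — 5 (for-cause on #1, #23, #26 don't count).
Remaining: (13 − 1) + (10 − 5) = 17.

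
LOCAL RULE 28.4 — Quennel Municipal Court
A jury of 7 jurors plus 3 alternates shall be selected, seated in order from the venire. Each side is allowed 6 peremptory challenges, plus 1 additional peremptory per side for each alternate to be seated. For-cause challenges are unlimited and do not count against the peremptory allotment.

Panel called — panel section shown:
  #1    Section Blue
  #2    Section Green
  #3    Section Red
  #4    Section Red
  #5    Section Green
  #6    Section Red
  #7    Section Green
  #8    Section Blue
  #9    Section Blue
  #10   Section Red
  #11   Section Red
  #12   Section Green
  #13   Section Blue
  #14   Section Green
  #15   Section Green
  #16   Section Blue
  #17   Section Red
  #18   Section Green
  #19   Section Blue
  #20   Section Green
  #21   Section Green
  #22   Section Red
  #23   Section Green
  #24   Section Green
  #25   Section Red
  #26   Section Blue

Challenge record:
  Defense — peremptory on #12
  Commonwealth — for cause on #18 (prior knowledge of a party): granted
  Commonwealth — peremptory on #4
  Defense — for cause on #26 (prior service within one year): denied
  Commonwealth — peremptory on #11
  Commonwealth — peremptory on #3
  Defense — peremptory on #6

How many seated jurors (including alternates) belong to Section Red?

1

Removed: #3, #4, #6, #11, #12, #18.
Seated (10 incl. alternates): #1, #2, #5, #7, #8, #9, #10, #13, #14, #15.
Of those, in Section Red: #10 → 1.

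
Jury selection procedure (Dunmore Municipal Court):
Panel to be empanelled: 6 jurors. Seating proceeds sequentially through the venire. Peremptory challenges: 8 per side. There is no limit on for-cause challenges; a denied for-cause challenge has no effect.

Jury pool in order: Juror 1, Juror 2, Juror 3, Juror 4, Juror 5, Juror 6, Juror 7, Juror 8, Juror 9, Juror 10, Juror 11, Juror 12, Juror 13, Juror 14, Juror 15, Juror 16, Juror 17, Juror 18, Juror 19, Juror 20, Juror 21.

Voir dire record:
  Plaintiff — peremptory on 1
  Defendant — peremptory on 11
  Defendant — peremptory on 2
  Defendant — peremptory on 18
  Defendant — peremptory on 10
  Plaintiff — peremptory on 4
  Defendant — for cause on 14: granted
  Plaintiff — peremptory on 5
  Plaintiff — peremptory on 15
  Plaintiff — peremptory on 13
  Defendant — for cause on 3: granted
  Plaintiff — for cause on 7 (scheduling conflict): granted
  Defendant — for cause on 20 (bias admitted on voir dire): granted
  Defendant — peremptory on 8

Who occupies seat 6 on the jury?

Removed: #1, #2, #3, #4, #5, #7, #8, #10, #11, #13, #14, #15, #18, #20.
Seating in order: seats 1–6 → #6, #9, #12, #16, #17, #19.
So seat 6 is #19.

19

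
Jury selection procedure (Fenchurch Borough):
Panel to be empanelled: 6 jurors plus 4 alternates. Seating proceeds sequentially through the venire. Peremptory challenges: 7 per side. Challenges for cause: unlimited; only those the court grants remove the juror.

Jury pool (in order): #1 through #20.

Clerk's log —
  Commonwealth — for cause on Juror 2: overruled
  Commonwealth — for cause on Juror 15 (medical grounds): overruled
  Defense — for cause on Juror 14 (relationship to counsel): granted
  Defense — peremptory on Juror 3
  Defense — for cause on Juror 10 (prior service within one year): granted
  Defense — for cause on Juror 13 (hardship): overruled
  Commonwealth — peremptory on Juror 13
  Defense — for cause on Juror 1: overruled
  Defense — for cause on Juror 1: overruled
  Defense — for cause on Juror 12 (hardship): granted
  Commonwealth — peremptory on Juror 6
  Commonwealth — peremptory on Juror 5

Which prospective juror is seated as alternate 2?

15

Removed: #3, #5, #6, #10, #12, #13, #14. (#1, #2, #15 stay — for-cause denied.)
Seating in order: seats 1–6 → #1, #2, #4, #7, #8, #9; alternates → #11, #15, #16, #17.
So alternate 2 is #15.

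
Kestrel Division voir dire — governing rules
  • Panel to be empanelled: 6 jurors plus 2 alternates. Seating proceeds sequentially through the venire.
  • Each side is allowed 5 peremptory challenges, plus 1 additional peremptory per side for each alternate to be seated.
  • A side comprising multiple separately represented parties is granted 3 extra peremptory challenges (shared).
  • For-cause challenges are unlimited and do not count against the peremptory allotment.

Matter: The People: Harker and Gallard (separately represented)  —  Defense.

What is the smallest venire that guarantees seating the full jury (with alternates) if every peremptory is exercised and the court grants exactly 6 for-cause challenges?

31

Seats to fill: 6 + 2 alternates = 8.
Peremptories — The People: 5 + 1×2 + 3 = 10; Defense: 5 + 1×2 = 7; total 17.
For-cause removals: 6.
Minimum venire: 8 + 17 + 6 = 31.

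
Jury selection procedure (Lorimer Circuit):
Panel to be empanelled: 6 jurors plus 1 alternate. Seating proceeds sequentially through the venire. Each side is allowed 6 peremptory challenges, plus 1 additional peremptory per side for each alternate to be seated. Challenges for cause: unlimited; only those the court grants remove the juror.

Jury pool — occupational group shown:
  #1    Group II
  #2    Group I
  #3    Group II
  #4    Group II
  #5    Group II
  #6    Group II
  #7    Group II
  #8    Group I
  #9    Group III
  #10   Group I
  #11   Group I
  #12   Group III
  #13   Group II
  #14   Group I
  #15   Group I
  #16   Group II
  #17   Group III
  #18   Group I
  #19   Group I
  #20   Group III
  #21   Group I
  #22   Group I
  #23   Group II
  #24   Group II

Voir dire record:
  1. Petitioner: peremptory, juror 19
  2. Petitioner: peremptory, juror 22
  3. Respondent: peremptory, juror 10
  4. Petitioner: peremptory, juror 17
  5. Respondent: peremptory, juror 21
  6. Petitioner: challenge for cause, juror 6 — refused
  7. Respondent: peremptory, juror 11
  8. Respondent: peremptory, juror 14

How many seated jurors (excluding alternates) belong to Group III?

0

Removed: #10, #11, #14, #17, #19, #21, #22.
Seated jurors 1–6: #1, #2, #3, #4, #5, #6 (alternates #7 not counted).
None of those are in Group III → 0.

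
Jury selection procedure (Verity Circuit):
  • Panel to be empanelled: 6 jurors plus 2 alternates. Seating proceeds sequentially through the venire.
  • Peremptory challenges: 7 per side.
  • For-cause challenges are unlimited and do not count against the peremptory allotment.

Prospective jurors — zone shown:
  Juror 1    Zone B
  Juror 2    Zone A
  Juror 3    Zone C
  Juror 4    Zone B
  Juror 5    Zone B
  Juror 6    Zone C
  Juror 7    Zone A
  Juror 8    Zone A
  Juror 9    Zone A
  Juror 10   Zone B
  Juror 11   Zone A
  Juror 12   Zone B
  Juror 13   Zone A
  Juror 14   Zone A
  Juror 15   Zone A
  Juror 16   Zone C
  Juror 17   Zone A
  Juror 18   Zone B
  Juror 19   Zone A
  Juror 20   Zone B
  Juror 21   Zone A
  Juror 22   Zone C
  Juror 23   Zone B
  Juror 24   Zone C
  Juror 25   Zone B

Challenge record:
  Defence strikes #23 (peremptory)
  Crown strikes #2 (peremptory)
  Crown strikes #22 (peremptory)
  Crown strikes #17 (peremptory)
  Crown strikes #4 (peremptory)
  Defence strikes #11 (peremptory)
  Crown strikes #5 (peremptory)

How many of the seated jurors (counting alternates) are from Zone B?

Removed: #2, #4, #5, #11, #17, #22, #23.
Seated (8 incl. alternates): #1, #3, #6, #7, #8, #9, #10, #12.
Of those, in Zone B: #1, #10, #12 → 3.

3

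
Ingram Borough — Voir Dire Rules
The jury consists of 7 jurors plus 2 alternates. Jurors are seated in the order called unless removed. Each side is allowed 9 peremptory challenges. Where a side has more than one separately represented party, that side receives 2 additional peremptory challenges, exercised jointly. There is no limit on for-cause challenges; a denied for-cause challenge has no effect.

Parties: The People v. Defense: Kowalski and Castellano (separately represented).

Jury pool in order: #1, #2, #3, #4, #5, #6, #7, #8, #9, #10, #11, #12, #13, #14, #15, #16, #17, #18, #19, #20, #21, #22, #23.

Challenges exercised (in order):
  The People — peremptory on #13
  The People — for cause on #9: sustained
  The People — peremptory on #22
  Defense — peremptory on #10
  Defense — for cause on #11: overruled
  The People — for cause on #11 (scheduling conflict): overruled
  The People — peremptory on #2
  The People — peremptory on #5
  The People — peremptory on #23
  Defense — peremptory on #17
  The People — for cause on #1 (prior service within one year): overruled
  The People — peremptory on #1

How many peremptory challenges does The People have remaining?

3

The People allotment: 9.
The People peremptories used: #13, #22, #2, #5, #23, #1 — 6 (for-cause on #9, #11, #1 don't count).
Remaining: 9 − 6 = 3.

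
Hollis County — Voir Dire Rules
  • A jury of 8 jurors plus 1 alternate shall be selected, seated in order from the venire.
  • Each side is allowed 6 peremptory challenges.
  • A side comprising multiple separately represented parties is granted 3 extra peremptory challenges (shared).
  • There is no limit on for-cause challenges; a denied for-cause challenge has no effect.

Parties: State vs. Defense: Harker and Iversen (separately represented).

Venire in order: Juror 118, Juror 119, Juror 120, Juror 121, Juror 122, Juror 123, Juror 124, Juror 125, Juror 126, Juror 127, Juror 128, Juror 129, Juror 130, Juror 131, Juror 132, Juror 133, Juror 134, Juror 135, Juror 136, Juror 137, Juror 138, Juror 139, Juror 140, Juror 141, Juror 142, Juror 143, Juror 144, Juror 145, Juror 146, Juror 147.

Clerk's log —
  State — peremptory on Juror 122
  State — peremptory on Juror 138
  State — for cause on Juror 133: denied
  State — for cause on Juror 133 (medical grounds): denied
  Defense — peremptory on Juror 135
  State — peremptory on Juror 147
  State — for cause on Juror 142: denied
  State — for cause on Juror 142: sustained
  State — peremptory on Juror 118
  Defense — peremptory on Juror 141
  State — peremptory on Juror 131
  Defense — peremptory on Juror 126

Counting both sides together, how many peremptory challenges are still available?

State allotment: 6. Defense allotment: 6 base + 3 multi-party = 9.
State peremptories used: #122, #138, #147, #118, #131 — 5 (for-cause on #133, #133, #142, #142 don't count).
Defense peremptories used: #135, #141, #126 — 3.
Remaining: (6 − 5) + (9 − 3) = 7.

7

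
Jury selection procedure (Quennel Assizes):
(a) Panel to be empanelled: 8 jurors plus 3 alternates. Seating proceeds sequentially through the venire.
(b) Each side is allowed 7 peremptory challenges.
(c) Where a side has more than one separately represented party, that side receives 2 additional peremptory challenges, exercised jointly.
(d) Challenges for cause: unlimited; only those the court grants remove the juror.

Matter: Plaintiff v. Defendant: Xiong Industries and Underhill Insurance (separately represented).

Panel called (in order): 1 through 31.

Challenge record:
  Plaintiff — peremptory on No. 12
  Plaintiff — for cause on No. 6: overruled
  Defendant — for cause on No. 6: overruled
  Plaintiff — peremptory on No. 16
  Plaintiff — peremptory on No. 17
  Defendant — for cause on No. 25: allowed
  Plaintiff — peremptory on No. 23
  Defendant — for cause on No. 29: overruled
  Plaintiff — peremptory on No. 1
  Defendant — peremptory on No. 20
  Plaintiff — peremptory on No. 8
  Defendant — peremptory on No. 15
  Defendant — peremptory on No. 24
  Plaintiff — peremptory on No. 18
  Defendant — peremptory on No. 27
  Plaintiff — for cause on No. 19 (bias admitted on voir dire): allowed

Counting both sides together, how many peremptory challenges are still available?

Plaintiff allotment: 7. Defendant allotment: 7 base + 2 multi-party = 9.
Plaintiff peremptories used: #12, #16, #17, #23, #1, #8, #18 — 7 (for-cause on #6, #19 don't count).
Defendant peremptories used: #20, #15, #24, #27 — 4 (for-cause on #6, #25, #29 don't count).
Remaining: (7 − 7) + (9 − 4) = 5.

5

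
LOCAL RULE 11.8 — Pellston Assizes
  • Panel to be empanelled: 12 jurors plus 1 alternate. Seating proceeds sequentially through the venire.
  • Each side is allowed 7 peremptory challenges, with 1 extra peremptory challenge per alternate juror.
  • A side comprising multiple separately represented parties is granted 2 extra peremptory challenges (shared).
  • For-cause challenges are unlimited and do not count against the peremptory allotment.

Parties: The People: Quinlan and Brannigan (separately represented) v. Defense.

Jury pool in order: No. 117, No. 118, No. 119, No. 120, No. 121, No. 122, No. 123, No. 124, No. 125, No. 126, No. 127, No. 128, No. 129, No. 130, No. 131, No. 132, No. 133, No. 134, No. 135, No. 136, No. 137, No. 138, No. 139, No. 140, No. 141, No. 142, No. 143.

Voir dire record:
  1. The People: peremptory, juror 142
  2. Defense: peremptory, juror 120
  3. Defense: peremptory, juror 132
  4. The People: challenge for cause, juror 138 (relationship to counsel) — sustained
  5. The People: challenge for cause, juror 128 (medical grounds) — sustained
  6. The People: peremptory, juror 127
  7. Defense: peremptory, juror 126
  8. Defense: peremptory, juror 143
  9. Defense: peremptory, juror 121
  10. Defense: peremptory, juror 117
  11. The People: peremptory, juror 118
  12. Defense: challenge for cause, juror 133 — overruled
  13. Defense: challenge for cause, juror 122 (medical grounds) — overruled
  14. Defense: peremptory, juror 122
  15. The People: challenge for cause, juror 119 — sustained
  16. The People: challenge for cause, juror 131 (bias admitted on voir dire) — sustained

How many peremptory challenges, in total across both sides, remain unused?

The People allotment: 7 base + 1 × 1 alternate + 2 multi-party = 10. Defense allotment: 7 base + 1 × 1 alternate = 8.
The People peremptories used: #142, #127, #118 — 3 (for-cause on #138, #128, #119, #131 don't count).
Defense peremptories used: #120, #132, #126, #143, #121, #117, #122 — 7 (for-cause on #133, #122 don't count).
Remaining: (10 − 3) + (8 − 7) = 8.

8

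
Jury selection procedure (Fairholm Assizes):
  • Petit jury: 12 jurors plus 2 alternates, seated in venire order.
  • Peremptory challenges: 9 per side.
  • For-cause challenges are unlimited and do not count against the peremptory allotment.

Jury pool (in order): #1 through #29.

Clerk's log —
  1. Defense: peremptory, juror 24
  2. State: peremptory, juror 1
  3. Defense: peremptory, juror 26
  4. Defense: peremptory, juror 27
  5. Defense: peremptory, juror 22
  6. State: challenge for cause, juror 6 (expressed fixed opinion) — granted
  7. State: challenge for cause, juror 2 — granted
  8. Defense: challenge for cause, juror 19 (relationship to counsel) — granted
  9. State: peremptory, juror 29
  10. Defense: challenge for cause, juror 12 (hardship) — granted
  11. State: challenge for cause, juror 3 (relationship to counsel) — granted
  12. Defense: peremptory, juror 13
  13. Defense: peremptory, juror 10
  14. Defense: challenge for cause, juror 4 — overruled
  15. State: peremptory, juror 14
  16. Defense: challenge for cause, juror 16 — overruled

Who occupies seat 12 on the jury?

Removed: #1, #2, #3, #6, #10, #12, #13, #14, #19, #22, #24, #26, #27, #29. (#4, #16 stay — for-cause denied.)
Filling seats in venire order through position 12: #4, #5, #7, #8, #9, #11, #15, #16, #17, #18, #20, #21.
So seat 12 is #21.

21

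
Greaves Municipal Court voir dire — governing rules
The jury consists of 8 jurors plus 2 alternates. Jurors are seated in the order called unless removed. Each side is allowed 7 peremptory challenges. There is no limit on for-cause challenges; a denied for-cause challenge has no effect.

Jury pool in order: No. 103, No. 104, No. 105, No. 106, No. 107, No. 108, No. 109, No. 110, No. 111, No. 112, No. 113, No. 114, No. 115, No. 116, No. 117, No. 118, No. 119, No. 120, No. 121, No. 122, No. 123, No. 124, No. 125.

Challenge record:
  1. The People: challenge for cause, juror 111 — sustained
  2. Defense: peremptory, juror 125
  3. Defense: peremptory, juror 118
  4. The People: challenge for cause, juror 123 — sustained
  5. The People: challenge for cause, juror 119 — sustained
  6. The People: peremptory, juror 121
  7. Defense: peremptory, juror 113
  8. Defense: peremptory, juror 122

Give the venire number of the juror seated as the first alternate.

112

Removed: #111, #113, #118, #119, #121, #122, #123, #125.
Filling seats in venire order through position 9: #103, #104, #105, #106, #107, #108, #109, #110, #112.
So alternate 1 is #112.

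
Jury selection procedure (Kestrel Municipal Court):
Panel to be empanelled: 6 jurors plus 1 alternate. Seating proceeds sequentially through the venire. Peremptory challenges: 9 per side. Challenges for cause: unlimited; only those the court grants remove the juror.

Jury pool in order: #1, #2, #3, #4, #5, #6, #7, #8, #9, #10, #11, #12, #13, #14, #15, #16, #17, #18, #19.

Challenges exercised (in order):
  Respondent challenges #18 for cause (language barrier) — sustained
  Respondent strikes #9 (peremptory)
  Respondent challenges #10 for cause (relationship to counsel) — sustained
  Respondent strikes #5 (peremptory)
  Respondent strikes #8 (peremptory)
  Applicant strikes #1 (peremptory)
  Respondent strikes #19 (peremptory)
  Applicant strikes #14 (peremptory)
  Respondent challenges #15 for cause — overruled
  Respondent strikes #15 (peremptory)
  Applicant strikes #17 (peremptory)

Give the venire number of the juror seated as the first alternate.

Removed: #1, #5, #8, #9, #10, #14, #15, #17, #18, #19.
Filling seats in venire order through position 7: #2, #3, #4, #6, #7, #11, #12.
So alternate 1 is #12.

12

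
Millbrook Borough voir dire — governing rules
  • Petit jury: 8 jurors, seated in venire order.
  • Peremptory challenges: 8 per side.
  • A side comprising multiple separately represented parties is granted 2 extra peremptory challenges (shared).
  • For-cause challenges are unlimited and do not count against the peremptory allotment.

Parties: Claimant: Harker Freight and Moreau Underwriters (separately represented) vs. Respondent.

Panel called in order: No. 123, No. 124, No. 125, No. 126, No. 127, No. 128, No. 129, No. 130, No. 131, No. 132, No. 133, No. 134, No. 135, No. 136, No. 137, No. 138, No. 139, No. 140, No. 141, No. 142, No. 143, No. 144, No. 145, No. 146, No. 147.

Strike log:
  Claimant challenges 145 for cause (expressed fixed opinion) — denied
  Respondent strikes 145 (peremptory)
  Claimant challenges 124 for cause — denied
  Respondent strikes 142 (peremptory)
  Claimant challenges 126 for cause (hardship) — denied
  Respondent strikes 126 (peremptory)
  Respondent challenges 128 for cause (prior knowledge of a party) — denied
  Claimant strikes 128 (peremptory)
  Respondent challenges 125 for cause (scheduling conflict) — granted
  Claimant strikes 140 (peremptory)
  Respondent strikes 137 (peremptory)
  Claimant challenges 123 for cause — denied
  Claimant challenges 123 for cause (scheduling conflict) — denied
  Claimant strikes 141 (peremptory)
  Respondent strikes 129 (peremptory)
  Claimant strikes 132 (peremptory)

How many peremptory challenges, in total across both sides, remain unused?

9

Claimant allotment: 8 base + 2 multi-party = 10. Respondent allotment: 8.
Claimant peremptories used: #128, #140, #141, #132 — 4 (for-cause on #145, #124, #126, #123, #123 don't count).
Respondent peremptories used: #145, #142, #126, #137, #129 — 5 (for-cause on #128, #125 don't count).
Remaining: (10 − 4) + (8 − 5) = 9.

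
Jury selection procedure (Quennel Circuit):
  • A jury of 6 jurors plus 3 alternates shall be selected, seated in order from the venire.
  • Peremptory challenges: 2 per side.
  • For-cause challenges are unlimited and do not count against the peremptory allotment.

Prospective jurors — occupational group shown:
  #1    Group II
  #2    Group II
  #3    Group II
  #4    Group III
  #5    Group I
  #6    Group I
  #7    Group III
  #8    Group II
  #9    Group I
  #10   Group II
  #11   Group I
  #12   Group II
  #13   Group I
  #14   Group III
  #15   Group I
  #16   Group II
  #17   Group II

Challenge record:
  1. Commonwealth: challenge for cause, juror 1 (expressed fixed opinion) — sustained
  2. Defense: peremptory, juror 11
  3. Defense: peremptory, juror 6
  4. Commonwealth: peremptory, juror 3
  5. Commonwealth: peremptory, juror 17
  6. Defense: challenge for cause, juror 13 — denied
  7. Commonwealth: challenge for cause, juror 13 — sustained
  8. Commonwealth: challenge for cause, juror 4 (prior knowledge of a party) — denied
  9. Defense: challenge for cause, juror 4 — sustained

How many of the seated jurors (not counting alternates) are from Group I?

2

Removed: #1, #3, #4, #6, #11, #13, #17.
Seated jurors 1–6: #2, #5, #7, #8, #9, #10 (alternates #12, #14, #15 not counted).
Of those, in Group I: #5, #9 → 2.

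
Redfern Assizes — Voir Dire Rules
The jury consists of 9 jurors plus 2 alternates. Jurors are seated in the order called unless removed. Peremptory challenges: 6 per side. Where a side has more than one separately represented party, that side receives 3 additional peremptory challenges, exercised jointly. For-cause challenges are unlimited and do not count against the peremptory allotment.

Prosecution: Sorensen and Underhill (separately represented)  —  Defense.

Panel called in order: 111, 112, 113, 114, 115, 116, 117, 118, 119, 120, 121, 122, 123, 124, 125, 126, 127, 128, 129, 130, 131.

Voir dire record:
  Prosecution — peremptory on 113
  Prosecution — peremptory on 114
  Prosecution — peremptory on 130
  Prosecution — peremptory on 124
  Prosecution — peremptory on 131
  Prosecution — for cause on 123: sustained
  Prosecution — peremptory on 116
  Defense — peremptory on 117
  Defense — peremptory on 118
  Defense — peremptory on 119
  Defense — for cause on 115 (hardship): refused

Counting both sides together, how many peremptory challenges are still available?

6

Prosecution allotment: 6 base + 3 multi-party = 9. Defense allotment: 6.
Prosecution peremptories used: #113, #114, #130, #124, #131, #116 — 6 (the for-cause on #123 doesn't count).
Defense peremptories used: #117, #118, #119 — 3 (the for-cause on #115 doesn't count).
Remaining: (9 − 6) + (6 − 3) = 6.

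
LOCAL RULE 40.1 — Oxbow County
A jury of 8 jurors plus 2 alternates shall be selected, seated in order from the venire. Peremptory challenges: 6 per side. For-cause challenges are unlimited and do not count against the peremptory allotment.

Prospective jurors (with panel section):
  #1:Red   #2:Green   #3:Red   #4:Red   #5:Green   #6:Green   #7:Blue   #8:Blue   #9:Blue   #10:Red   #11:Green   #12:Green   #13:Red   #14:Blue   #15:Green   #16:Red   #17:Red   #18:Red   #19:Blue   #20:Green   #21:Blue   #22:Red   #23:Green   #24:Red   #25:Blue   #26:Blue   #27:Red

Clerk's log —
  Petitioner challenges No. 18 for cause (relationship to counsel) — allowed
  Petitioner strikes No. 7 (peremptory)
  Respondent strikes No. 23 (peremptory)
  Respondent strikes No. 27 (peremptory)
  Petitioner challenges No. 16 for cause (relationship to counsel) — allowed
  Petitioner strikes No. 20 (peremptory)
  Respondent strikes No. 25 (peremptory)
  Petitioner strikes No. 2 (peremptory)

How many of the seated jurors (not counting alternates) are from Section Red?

Removed: #2, #7, #16, #18, #20, #23, #25, #27.
Seated jurors 1–8: #1, #3, #4, #5, #6, #8, #9, #10 (alternates #11, #12 not counted).
Of those, in Section Red: #1, #3, #4, #10 → 4.

4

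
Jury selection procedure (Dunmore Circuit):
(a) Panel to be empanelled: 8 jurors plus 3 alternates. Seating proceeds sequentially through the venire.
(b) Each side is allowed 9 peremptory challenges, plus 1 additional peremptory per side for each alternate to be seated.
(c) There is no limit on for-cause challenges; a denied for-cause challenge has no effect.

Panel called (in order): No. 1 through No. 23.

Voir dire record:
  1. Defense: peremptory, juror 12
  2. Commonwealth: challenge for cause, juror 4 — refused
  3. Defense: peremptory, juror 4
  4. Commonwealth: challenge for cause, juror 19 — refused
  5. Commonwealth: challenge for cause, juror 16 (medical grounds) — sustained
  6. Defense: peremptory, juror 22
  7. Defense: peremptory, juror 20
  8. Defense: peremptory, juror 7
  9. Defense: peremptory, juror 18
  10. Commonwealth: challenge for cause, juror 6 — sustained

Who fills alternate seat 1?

Removed: #4, #6, #7, #12, #16, #18, #20, #22. (#19 stays — for-cause denied.)
Seating in order: seats 1–8 → #1, #2, #3, #5, #8, #9, #10, #11; alternates → #13, #14, #15.
So alternate 1 is #13.

13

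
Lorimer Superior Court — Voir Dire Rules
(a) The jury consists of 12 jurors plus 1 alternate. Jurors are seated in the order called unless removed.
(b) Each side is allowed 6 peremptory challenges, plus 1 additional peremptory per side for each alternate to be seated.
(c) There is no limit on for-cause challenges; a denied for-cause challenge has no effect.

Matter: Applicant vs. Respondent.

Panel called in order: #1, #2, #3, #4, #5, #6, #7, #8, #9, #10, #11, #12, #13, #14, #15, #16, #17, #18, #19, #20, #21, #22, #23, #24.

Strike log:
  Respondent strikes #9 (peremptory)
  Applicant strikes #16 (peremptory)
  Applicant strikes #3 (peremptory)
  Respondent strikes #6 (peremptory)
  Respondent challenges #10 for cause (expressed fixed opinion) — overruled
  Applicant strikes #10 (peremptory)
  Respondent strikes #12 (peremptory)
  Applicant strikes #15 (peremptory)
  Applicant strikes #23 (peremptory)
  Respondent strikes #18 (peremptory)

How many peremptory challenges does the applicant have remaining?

Applicant allotment: 6 base + 1 × 1 alternate = 7.
Applicant peremptories used: #16, #3, #10, #15, #23 — 5.
Remaining: 7 − 5 = 2.

2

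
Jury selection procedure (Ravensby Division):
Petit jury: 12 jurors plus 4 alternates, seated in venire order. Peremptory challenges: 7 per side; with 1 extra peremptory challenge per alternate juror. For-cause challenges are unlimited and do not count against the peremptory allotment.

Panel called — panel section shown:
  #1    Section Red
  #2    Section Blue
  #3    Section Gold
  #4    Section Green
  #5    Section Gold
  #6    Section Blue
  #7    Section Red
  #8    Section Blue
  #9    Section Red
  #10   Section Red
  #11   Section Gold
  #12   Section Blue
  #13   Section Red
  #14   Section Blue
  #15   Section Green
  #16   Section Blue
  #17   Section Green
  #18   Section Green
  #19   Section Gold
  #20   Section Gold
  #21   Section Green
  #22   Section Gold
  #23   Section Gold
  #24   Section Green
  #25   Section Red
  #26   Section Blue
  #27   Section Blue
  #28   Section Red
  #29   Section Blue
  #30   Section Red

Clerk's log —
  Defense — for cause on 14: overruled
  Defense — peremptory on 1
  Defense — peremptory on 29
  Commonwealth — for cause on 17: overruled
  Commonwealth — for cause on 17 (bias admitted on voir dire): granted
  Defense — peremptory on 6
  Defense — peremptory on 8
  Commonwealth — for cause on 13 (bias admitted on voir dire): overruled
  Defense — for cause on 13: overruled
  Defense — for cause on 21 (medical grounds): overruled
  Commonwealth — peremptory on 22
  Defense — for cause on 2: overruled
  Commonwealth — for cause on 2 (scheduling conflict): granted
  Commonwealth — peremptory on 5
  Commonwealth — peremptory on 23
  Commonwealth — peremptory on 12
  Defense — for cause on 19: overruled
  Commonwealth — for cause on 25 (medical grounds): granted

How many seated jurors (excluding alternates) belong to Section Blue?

Removed: #1, #2, #5, #6, #8, #12, #17, #22, #23, #25, #29.
Seated jurors 1–12: #3, #4, #7, #9, #10, #11, #13, #14, #15, #16, #18, #19 (alternates #20, #21, #24, #26 not counted).
Of those, in Section Blue: #14, #16 → 2.

2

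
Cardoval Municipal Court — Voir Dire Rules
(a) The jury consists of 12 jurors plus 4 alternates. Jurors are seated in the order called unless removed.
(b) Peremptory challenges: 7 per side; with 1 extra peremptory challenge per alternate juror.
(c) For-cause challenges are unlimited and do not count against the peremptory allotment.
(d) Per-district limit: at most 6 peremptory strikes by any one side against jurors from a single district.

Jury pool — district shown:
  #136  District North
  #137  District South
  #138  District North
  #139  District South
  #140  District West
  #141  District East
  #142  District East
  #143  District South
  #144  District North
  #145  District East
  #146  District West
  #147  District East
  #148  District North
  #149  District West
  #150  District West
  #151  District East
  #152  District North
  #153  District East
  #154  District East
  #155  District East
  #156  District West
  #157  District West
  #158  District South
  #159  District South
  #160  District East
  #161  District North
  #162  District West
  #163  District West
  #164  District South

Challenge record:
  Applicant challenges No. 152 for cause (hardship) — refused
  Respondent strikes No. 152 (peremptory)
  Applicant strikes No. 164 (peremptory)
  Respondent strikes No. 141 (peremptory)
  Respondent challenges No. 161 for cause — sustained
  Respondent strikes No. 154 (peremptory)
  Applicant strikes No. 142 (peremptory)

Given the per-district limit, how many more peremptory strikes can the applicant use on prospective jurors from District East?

Applicant peremptories so far: #164, #142 — 2 of 11 used, 9 left overall.
Against District East: #142 — 1 used; per-district cap 6 leaves 5.
Binding limit: min(9, 5) = 5.

5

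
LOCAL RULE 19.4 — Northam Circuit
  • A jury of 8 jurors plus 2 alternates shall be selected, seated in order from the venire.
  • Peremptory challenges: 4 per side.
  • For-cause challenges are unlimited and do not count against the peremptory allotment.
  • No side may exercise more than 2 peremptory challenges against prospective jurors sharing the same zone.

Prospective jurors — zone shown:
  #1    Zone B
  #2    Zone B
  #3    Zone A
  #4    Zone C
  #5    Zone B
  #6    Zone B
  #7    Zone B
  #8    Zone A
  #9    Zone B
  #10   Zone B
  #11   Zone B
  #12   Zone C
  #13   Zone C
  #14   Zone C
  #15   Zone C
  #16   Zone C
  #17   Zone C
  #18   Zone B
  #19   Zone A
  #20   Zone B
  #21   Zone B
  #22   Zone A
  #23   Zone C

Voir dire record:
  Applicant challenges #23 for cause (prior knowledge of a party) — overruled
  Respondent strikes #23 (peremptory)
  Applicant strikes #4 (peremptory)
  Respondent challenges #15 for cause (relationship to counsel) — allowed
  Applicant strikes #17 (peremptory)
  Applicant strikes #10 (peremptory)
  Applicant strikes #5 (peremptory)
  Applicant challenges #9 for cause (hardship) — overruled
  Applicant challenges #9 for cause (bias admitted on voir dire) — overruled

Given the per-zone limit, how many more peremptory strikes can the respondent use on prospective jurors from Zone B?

2

Respondent peremptories so far: #23 — 1 of 4 used, 3 left overall.
Against Zone B: none yet — per-zone cap 2 leaves 2.
Binding limit: min(3, 2) = 2.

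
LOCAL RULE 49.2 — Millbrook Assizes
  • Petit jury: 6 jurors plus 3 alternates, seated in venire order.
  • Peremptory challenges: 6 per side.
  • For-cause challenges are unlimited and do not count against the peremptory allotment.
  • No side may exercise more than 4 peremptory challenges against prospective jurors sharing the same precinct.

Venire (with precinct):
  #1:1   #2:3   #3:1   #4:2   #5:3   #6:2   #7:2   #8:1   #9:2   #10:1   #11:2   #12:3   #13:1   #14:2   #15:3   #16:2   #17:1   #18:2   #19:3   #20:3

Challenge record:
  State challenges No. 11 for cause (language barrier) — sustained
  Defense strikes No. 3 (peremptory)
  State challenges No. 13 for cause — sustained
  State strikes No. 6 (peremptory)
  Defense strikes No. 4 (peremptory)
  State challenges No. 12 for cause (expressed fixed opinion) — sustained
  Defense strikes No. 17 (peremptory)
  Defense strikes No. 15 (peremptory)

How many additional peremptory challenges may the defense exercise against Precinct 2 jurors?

2

Defense peremptories so far: #3, #4, #17, #15 — 4 of 6 used, 2 left overall.
Against Precinct 2: #4 — 1 used; per-precinct cap 4 leaves 3.
Binding limit: min(2, 3) = 2.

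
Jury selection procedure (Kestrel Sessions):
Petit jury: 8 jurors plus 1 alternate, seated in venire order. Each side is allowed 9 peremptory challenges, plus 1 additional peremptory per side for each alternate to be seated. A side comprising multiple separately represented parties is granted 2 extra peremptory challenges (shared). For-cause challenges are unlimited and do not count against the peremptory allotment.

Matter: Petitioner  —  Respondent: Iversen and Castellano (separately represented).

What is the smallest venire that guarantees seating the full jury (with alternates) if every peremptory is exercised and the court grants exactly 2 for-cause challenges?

Seats to fill: 8 + 1 alternates = 9.
Peremptories — Petitioner: 9 + 1×1 = 10; Respondent: 9 + 1×1 + 2 = 12; total 22.
For-cause removals: 2.
Minimum venire: 9 + 22 + 2 = 33.

33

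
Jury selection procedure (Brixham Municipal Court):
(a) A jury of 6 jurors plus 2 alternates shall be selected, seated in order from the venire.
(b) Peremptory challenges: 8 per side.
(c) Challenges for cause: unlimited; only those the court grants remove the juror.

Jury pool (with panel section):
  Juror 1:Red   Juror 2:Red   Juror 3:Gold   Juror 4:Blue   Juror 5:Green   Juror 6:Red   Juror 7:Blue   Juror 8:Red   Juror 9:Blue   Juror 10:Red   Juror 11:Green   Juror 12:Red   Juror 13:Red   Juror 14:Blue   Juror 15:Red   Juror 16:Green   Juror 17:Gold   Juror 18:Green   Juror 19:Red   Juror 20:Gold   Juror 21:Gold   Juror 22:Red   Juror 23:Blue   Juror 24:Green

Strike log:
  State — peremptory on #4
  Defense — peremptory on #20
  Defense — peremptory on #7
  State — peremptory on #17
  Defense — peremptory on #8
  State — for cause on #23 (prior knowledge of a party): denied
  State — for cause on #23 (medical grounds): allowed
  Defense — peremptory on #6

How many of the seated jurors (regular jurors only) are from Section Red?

3

Removed: #4, #6, #7, #8, #17, #20, #23.
Seated jurors 1–6: #1, #2, #3, #5, #9, #10 (alternates #11, #12 not counted).
Of those, in Section Red: #1, #2, #10 → 3.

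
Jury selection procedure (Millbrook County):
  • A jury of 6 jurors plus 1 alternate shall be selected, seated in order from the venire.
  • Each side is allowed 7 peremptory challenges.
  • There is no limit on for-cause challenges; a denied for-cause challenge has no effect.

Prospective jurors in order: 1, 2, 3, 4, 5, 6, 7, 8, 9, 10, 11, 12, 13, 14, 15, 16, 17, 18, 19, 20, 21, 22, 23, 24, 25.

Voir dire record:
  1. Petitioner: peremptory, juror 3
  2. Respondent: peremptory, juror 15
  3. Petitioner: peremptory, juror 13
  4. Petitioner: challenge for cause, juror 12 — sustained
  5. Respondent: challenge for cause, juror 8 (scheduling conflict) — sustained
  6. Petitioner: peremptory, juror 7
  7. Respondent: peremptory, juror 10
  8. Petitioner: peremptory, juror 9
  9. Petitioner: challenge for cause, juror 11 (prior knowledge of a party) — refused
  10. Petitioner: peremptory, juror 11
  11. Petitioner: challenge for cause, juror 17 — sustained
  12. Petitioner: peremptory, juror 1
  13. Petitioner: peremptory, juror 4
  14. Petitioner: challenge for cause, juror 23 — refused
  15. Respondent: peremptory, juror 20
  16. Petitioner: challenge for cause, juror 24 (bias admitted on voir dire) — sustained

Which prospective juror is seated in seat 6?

18

Removed: #1, #3, #4, #7, #8, #9, #10, #11, #12, #13, #15, #17, #20, #24. (#23 stays — for-cause denied.)
Filling seats in venire order through position 6: #2, #5, #6, #14, #16, #18.
So seat 6 is #18.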